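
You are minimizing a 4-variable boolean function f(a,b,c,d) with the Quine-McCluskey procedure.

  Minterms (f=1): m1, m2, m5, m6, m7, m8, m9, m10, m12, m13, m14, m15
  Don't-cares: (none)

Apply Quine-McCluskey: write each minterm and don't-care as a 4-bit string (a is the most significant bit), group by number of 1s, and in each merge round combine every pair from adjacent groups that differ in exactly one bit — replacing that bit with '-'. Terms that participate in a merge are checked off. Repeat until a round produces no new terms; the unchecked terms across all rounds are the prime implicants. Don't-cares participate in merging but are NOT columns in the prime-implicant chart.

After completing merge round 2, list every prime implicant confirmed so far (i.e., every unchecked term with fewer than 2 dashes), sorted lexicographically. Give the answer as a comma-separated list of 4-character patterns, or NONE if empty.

size-2^0 implicants → 0001(✓)  0010(✓)  0101(✓)  0110(✓)  0111(✓)  1000(✓)  1001(✓)  1010(✓)  1100(✓)  1101(✓)  1110(✓)  1111(✓)
size-2^1 implicants → -001(✓)  -010(✓)  -101(✓)  -110(✓)  -111(✓)  0-01(✓)  0-10(✓)  01-1(✓)  011-(✓)  1-00(✓)  1-01(✓)  1-10(✓)  10-0(✓)  100-(✓)  11-0(✓)  11-1(✓)  110-(✓)  111-(✓)
size-2^2 implicants → --01  --10  -1-1  -11-  1--0  1-0-  11--
Unchecked terms (primes): --01, --10, -1-1, -11-, 1--0, 1-0-, 11--

NONE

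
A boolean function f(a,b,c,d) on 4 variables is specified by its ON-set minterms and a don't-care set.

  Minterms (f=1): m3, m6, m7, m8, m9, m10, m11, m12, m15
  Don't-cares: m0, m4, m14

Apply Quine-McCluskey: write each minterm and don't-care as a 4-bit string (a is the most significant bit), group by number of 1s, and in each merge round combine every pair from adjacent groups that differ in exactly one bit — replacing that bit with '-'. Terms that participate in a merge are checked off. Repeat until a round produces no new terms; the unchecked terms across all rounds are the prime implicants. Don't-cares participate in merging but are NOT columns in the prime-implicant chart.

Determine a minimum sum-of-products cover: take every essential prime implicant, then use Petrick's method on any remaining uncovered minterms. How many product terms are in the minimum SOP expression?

3

Round 0: 0000✓ 0011✓ 0100✓ 0110✓ 0111✓ 1000✓ 1001✓ 1010✓ 1011✓ 1100✓ 1110✓ 1111✓
Round 1: -000✓ -011✓ -100✓ -110✓ -111✓ 0-00✓ 0-11✓ 01-0✓ 011-✓ 1-00✓ 1-10✓ 1-11✓ 10-0✓ 10-1✓ 100-✓ 101-✓ 11-0✓ 111-✓
Round 2: --00 --11 -1-0 -11- 1--0 1-1- 10--
PIs = {--00, --11, -1-0, -11-, 1--0, 1-1-, 10--}
Coverage chart:
  m3: --11 ←essential
  m6: -1-0,-11-
  m7: --11,-11-
  m8: --00,1--0,10--
  m9: 10-- ←essential
  m10: 1--0,1-1-,10--
  m11: --11,1-1-,10--
  m12: --00,-1-0,1--0
  m15: --11,-11-,1-1-
Essential: --11, 10--
Petrick residual → -1-0
Min cover (3 terms): cd + bd' + ab'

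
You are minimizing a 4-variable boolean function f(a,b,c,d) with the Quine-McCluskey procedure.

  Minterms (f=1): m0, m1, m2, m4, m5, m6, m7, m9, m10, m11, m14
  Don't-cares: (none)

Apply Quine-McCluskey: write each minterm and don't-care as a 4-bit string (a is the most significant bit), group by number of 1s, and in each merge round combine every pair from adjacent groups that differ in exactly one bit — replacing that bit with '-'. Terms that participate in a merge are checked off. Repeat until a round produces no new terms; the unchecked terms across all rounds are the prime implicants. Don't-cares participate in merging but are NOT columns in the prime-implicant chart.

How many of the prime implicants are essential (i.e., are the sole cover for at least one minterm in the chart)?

2

size-2^0 implicants → 0000(✓)  0001(✓)  0010(✓)  0100(✓)  0101(✓)  0110(✓)  0111(✓)  1001(✓)  1010(✓)  1011(✓)  1110(✓)
size-2^1 implicants → -001  -010(✓)  -110(✓)  0-00(✓)  0-01(✓)  0-10(✓)  00-0(✓)  000-(✓)  01-0(✓)  01-1(✓)  010-(✓)  011-(✓)  1-10(✓)  10-1  101-
size-2^2 implicants → --10  0--0  0-0-  01--
Unchecked terms (primes): --10, -001, 0--0, 0-0-, 01--, 10-1, 101-
Minterm coverage:
  m0 ⊆ 0--0,0-0-
  m1 ⊆ -001,0-0-
  m2 ⊆ --10,0--0
  m4 ⊆ 0--0,0-0-,01--
  m5 ⊆ 0-0-,01--
  m6 ⊆ --10,0--0,01--
  m7 ⊆ 01-- [E]
  m9 ⊆ -001,10-1
  m10 ⊆ --10,101-
  m11 ⊆ 10-1,101-
  m14 ⊆ --10 [E]
E = {--10, 01--}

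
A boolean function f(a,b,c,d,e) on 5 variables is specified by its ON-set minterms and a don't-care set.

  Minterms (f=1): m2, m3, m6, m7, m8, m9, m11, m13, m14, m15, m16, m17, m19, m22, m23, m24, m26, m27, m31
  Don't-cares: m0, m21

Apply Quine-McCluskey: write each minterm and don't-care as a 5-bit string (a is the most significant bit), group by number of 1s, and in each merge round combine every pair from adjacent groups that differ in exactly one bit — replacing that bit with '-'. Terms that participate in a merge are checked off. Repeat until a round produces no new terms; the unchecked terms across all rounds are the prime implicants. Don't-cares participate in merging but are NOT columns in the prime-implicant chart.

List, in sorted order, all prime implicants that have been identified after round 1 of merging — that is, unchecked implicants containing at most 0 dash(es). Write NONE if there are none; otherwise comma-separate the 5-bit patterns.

Round 0: 00000✓ 00010✓ 00011✓ 00110✓ 00111✓ 01000✓ 01001✓ 01011✓ 01101✓ 01110✓ 01111✓ 10000✓ 10001✓ 10011✓ 10101✓ 10110✓ 10111✓ 11000✓ 11010✓ 11011✓ 11111✓
Round 1: -0000✓ -0011✓ -0110✓ -0111✓ -1000✓ -1011✓ -1111✓ 0-000✓ 0-011✓ 0-110✓ 0-111✓ 00-10✓ 00-11✓ 000-0 0001-✓ 0011-✓ 01-01✓ 01-11✓ 010-1✓ 0100- 011-1✓ 0111-✓ 1-000✓ 1-011✓ 1-111✓ 10-01✓ 10-11✓ 100-1✓ 1000- 101-1✓ 1011-✓ 11-11✓ 110-0 1101-
Round 2: --000 --011✓ --111✓ -0-11✓ -011- -1-11✓ 0--11✓ 0-11- 00-1- 01--1 1--11✓ 10--1
Round 3: ---11
PIs = {---11, --000, -011-, 0-11-, 00-1-, 000-0, 01--1, 0100-, 10--1, 1000-, 110-0, 1101-}

NONE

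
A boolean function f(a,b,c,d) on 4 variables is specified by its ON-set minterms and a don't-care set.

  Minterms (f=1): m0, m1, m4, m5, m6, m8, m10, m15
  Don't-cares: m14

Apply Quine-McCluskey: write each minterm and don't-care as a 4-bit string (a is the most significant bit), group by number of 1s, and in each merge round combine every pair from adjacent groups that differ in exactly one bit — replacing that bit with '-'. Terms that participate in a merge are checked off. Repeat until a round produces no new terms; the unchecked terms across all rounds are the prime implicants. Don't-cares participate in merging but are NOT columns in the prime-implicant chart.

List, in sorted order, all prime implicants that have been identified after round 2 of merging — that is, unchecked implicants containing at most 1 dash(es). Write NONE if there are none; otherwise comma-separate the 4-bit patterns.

Round 0: 0000✓ 0001✓ 0100✓ 0101✓ 0110✓ 1000✓ 1010✓ 1110✓ 1111✓
Round 1: -000 -110 0-00✓ 0-01✓ 000-✓ 01-0 010-✓ 1-10 10-0 111-
Round 2: 0-0-
PIs = {-000, -110, 0-0-, 01-0, 1-10, 10-0, 111-}

-000, -110, 01-0, 1-10, 10-0, 111-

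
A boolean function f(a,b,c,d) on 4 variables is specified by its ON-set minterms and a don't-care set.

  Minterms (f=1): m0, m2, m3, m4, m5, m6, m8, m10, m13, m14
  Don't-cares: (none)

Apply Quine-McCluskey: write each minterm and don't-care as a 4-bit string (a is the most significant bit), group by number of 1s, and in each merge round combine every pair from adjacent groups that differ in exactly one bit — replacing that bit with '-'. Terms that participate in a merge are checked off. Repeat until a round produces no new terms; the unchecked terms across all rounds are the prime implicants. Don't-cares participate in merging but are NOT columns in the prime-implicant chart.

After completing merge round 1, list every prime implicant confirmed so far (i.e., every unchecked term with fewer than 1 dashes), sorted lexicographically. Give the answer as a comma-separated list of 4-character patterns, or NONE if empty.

NONE

[col 0] 0000*, 0010*, 0011*, 0100*, 0101*, 0110*, 1000*, 1010*, 1101*, 1110*
[col 1] -000*, -010*, -101, -110*, 0-00*, 0-10*, 00-0*, 001-, 01-0*, 010-, 1-10*, 10-0*
[col 2] --10, -0-0, 0--0
Prime implicants: --10, -0-0, -101, 0--0, 001-, 010-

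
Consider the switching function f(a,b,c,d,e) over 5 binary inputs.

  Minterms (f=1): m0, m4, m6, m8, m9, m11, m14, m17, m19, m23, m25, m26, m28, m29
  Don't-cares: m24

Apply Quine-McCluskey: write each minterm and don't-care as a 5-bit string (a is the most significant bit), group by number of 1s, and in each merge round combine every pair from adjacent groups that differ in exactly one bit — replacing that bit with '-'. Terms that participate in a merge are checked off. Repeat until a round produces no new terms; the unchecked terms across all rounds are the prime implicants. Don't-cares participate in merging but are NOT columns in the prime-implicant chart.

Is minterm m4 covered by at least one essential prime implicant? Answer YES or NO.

NO

Round 0: 00000✓ 00100✓ 00110✓ 01000✓ 01001✓ 01011✓ 01110✓ 10001✓ 10011✓ 10111✓ 11000✓ 11001✓ 11010✓ 11100✓ 11101✓
Round 1: -1000✓ -1001✓ 0-000 0-110 00-00 001-0 010-1 0100-✓ 1-001 10-11 100-1 11-00✓ 11-01✓ 110-0 1100-✓ 1110-✓
Round 2: -100- 11-0-
PIs = {-100-, 0-000, 0-110, 00-00, 001-0, 010-1, 1-001, 10-11, 100-1, 11-0-, 110-0}
Coverage chart:
  m0: 0-000,00-00
  m4: 00-00,001-0
  m6: 0-110,001-0
  m8: -100-,0-000
  m9: -100-,010-1
  m11: 010-1 ←essential
  m14: 0-110 ←essential
  m17: 1-001,100-1
  m19: 10-11,100-1
  m23: 10-11 ←essential
  m25: -100-,1-001,11-0-
  m26: 110-0 ←essential
  m28: 11-0- ←essential
  m29: 11-0- ←essential
Essential: 0-110, 010-1, 10-11, 11-0-, 110-0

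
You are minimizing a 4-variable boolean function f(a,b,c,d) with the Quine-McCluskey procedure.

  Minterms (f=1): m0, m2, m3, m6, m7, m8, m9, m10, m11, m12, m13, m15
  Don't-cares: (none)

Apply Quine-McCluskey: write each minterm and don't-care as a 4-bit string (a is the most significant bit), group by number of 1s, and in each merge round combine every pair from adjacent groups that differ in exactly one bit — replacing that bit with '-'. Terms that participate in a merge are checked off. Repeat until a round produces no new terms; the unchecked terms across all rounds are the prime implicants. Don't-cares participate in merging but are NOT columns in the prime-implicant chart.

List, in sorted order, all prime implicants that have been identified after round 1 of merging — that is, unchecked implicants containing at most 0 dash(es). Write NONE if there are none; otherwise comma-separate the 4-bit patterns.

size-2^0 implicants → 0000(✓)  0010(✓)  0011(✓)  0110(✓)  0111(✓)  1000(✓)  1001(✓)  1010(✓)  1011(✓)  1100(✓)  1101(✓)  1111(✓)
size-2^1 implicants → -000(✓)  -010(✓)  -011(✓)  -111(✓)  0-10(✓)  0-11(✓)  00-0(✓)  001-(✓)  011-(✓)  1-00(✓)  1-01(✓)  1-11(✓)  10-0(✓)  10-1(✓)  100-(✓)  101-(✓)  11-1(✓)  110-(✓)
size-2^2 implicants → --11  -0-0  -01-  0-1-  1--1  1-0-  10--
Unchecked terms (primes): --11, -0-0, -01-, 0-1-, 1--1, 1-0-, 10--

NONE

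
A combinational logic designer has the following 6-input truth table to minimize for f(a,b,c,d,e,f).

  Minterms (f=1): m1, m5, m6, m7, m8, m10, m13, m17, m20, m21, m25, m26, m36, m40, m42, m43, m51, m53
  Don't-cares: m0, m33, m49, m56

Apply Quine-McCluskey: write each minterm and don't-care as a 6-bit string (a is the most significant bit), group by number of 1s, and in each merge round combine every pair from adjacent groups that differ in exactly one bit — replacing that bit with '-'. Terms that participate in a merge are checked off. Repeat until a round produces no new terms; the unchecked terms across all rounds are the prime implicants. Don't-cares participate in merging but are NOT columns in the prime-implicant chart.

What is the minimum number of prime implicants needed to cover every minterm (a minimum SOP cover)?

Round 0: 000000✓ 000001✓ 000101✓ 000110✓ 000111✓ 001000✓ 001010✓ 001101✓ 010001✓ 010100✓ 010101✓ 011001✓ 011010✓ 100001✓ 100100 101000✓ 101010✓ 101011✓ 110001✓ 110011✓ 110101✓ 111000✓
Round 1: -00001✓ -01000✓ -01010✓ -10001✓ -10101✓ 0-0001✓ 0-0101✓ 0-1010 00-000 00-101 000-01✓ 00000- 0001-1 00011- 0010-0✓ 01-001 010-01✓ 01010- 1-0001✓ 1-1000 1010-0✓ 10101- 110-01✓ 1100-1
Round 2: --0001 -010-0 -10-01 0-0-01
PIs = {--0001, -010-0, -10-01, 0-0-01, 0-1010, 00-000, 00-101, 00000-, 0001-1, 00011-, 01-001, 01010-, 1-1000, 100100, 10101-, 1100-1}
Coverage chart:
  m1: --0001,0-0-01,00000-
  m5: 0-0-01,00-101,0001-1
  m6: 00011- ←essential
  m7: 0001-1,00011-
  m8: -010-0,00-000
  m10: -010-0,0-1010
  m13: 00-101 ←essential
  m17: --0001,-10-01,0-0-01,01-001
  m20: 01010- ←essential
  m21: -10-01,0-0-01,01010-
  m25: 01-001 ←essential
  m26: 0-1010 ←essential
  m36: 100100 ←essential
  m40: -010-0,1-1000
  m42: -010-0,10101-
  m43: 10101- ←essential
  m51: 1100-1 ←essential
  m53: -10-01 ←essential
Essential: -10-01, 0-1010, 00-101, 00011-, 01-001, 01010-, 100100, 10101-, 1100-1
Petrick residual → --0001, -010-0
Min cover (11 terms): c'd'e'f + b'cd'f' + bc'e'f + a'cd'ef' + a'b'de'f + a'b'c'de + a'bd'e'f + a'bc'de' + ab'c'de'f' + ab'cd'e + abc'd'f

11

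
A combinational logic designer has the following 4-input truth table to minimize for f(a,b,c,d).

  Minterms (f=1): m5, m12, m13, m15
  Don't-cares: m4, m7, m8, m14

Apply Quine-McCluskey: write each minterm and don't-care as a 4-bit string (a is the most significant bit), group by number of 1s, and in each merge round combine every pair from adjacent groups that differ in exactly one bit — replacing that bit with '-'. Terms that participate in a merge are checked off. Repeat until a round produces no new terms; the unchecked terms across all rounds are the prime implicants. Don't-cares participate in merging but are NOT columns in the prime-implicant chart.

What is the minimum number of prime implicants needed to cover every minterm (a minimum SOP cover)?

2

Round 0: 0100✓ 0101✓ 0111✓ 1000✓ 1100✓ 1101✓ 1110✓ 1111✓
Round 1: -100✓ -101✓ -111✓ 01-1✓ 010-✓ 1-00 11-0✓ 11-1✓ 110-✓ 111-✓
Round 2: -1-1 -10- 11--
PIs = {-1-1, -10-, 1-00, 11--}
Coverage chart:
  m5: -1-1,-10-
  m12: -10-,1-00,11--
  m13: -1-1,-10-,11--
  m15: -1-1,11--
(no essential prime implicants)
Petrick residual → -1-1, -10-
Min cover (2 terms): bd + bc'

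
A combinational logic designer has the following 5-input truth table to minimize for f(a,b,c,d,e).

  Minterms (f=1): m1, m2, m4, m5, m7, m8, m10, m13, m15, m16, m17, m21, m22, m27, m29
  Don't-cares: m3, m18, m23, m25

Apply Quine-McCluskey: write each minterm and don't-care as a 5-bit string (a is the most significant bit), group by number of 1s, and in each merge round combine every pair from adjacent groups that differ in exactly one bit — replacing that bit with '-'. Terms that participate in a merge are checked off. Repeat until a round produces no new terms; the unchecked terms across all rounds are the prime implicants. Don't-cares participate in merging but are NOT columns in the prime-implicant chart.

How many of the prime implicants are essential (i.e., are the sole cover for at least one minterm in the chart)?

size-2^0 implicants → 00001(✓)  00010(✓)  00011(✓)  00100(✓)  00101(✓)  00111(✓)  01000(✓)  01010(✓)  01101(✓)  01111(✓)  10000(✓)  10001(✓)  10010(✓)  10101(✓)  10110(✓)  10111(✓)  11001(✓)  11011(✓)  11101(✓)
size-2^1 implicants → -0001(✓)  -0010  -0101(✓)  -0111(✓)  -1101(✓)  0-010  0-101(✓)  0-111(✓)  00-01(✓)  00-11(✓)  000-1(✓)  0001-  001-1(✓)  0010-  010-0  011-1(✓)  1-001(✓)  1-101(✓)  10-01(✓)  10-10  100-0  1000-  101-1(✓)  1011-  11-01(✓)  110-1
size-2^2 implicants → --101  -0-01  -01-1  0-1-1  00--1  1--01
Unchecked terms (primes): --101, -0-01, -0010, -01-1, 0-010, 0-1-1, 00--1, 0001-, 0010-, 010-0, 1--01, 10-10, 100-0, 1000-, 1011-, 110-1
Minterm coverage:
  m1 ⊆ -0-01,00--1
  m2 ⊆ -0010,0-010,0001-
  m4 ⊆ 0010- [E]
  m5 ⊆ --101,-0-01,-01-1,0-1-1,00--1,0010-
  m7 ⊆ -01-1,0-1-1,00--1
  m8 ⊆ 010-0 [E]
  m10 ⊆ 0-010,010-0
  m13 ⊆ --101,0-1-1
  m15 ⊆ 0-1-1 [E]
  m16 ⊆ 100-0,1000-
  m17 ⊆ -0-01,1--01,1000-
  m21 ⊆ --101,-0-01,-01-1,1--01
  m22 ⊆ 10-10,1011-
  m27 ⊆ 110-1 [E]
  m29 ⊆ --101,1--01
E = {0-1-1, 0010-, 010-0, 110-1}

4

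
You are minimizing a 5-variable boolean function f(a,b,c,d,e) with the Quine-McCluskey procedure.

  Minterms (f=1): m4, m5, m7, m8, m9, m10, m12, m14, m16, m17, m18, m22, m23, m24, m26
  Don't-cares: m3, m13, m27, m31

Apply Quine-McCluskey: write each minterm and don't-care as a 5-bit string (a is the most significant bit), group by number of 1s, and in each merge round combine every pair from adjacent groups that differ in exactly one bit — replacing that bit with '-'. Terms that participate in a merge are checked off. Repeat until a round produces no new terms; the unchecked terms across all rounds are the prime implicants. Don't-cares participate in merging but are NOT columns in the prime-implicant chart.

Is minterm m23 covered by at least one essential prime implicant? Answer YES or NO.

Round 0: 00011✓ 00100✓ 00101✓ 00111✓ 01000✓ 01001✓ 01010✓ 01100✓ 01101✓ 01110✓ 10000✓ 10001✓ 10010✓ 10110✓ 10111✓ 11000✓ 11010✓ 11011✓ 11111✓
Round 1: -0111 -1000✓ -1010✓ 0-100✓ 0-101✓ 00-11 001-1 0010-✓ 01-00✓ 01-01✓ 01-10✓ 010-0✓ 0100-✓ 011-0✓ 0110-✓ 1-000✓ 1-010✓ 1-111 10-10 100-0✓ 1000- 1011- 11-11 110-0✓ 1101-
Round 2: -10-0 0-10- 01--0 01-0- 1-0-0
PIs = {-0111, -10-0, 0-10-, 00-11, 001-1, 01--0, 01-0-, 1-0-0, 1-111, 10-10, 1000-, 1011-, 11-11, 1101-}
Coverage chart:
  m4: 0-10- ←essential
  m5: 0-10-,001-1
  m7: -0111,00-11,001-1
  m8: -10-0,01--0,01-0-
  m9: 01-0- ←essential
  m10: -10-0,01--0
  m12: 0-10-,01--0,01-0-
  m14: 01--0 ←essential
  m16: 1-0-0,1000-
  m17: 1000- ←essential
  m18: 1-0-0,10-10
  m22: 10-10,1011-
  m23: -0111,1-111,1011-
  m24: -10-0,1-0-0
  m26: -10-0,1-0-0,1101-
Essential: 0-10-, 01--0, 01-0-, 1000-

NO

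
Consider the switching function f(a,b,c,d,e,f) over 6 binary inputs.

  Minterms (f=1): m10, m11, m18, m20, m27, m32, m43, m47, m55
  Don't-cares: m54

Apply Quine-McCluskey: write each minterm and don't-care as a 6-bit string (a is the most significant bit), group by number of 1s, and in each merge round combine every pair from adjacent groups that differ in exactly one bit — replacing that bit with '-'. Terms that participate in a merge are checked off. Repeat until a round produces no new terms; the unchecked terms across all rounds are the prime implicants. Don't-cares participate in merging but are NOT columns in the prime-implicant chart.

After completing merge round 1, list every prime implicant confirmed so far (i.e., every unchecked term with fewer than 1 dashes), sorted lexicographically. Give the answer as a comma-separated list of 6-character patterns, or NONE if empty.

010010, 010100, 100000

size-2^0 implicants → 001010(✓)  001011(✓)  010010  010100  011011(✓)  100000  101011(✓)  101111(✓)  110110(✓)  110111(✓)
size-2^1 implicants → -01011  0-1011  00101-  101-11  11011-
Unchecked terms (primes): -01011, 0-1011, 00101-, 010010, 010100, 100000, 101-11, 11011-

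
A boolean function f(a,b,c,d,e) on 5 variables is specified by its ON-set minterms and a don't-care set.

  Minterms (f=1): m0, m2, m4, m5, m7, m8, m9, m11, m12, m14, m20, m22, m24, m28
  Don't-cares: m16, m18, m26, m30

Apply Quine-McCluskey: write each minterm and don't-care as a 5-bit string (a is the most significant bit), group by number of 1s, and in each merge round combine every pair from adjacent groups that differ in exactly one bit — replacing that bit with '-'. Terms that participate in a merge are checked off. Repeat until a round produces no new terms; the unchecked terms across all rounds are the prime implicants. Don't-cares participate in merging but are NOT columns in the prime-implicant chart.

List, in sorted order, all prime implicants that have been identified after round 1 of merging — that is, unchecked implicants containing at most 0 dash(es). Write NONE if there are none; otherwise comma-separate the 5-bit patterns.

NONE

Round 0: 00000✓ 00010✓ 00100✓ 00101✓ 00111✓ 01000✓ 01001✓ 01011✓ 01100✓ 01110✓ 10000✓ 10010✓ 10100✓ 10110✓ 11000✓ 11010✓ 11100✓ 11110✓
Round 1: -0000✓ -0010✓ -0100✓ -1000✓ -1100✓ -1110✓ 0-000✓ 0-100✓ 00-00✓ 000-0✓ 001-1 0010- 01-00✓ 010-1 0100- 011-0✓ 1-000✓ 1-010✓ 1-100✓ 1-110✓ 10-00✓ 10-10✓ 100-0✓ 101-0✓ 11-00✓ 11-10✓ 110-0✓ 111-0✓
Round 2: --000✓ --100✓ -0-00✓ -00-0 -1-00✓ -11-0 0--00✓ 1--00✓ 1--10✓ 1-0-0✓ 1-1-0✓ 10--0✓ 11--0✓
Round 3: ---00 1---0
PIs = {---00, -00-0, -11-0, 001-1, 0010-, 010-1, 0100-, 1---0}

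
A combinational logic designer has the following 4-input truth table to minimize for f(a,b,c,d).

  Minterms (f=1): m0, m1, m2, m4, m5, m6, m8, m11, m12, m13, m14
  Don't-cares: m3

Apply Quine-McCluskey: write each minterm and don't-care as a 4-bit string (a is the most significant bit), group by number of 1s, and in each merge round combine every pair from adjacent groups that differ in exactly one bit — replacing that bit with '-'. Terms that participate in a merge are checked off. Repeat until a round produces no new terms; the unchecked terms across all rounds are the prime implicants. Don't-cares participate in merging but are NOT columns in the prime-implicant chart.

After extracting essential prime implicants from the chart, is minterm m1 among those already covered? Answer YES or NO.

NO

size-2^0 implicants → 0000(✓)  0001(✓)  0010(✓)  0011(✓)  0100(✓)  0101(✓)  0110(✓)  1000(✓)  1011(✓)  1100(✓)  1101(✓)  1110(✓)
size-2^1 implicants → -000(✓)  -011  -100(✓)  -101(✓)  -110(✓)  0-00(✓)  0-01(✓)  0-10(✓)  00-0(✓)  00-1(✓)  000-(✓)  001-(✓)  01-0(✓)  010-(✓)  1-00(✓)  11-0(✓)  110-(✓)
size-2^2 implicants → --00  -1-0  -10-  0--0  0-0-  00--
Unchecked terms (primes): --00, -011, -1-0, -10-, 0--0, 0-0-, 00--
Minterm coverage:
  m0 ⊆ --00,0--0,0-0-,00--
  m1 ⊆ 0-0-,00--
  m2 ⊆ 0--0,00--
  m4 ⊆ --00,-1-0,-10-,0--0,0-0-
  m5 ⊆ -10-,0-0-
  m6 ⊆ -1-0,0--0
  m8 ⊆ --00 [E]
  m11 ⊆ -011 [E]
  m12 ⊆ --00,-1-0,-10-
  m13 ⊆ -10- [E]
  m14 ⊆ -1-0 [E]
E = {--00, -011, -1-0, -10-}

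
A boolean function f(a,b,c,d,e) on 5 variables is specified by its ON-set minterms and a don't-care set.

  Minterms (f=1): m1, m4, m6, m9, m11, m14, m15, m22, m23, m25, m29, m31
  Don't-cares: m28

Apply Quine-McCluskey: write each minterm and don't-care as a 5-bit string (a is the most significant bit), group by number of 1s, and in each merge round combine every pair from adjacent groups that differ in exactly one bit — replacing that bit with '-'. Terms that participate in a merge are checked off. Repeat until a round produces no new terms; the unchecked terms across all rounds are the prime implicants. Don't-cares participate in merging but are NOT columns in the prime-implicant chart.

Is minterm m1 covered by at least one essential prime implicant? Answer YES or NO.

Round 0: 00001✓ 00100✓ 00110✓ 01001✓ 01011✓ 01110✓ 01111✓ 10110✓ 10111✓ 11001✓ 11100✓ 11101✓ 11111✓
Round 1: -0110 -1001 -1111 0-001 0-110 001-0 01-11 010-1 0111- 1-111 1011- 11-01 111-1 1110-
PIs = {-0110, -1001, -1111, 0-001, 0-110, 001-0, 01-11, 010-1, 0111-, 1-111, 1011-, 11-01, 111-1, 1110-}
Coverage chart:
  m1: 0-001 ←essential
  m4: 001-0 ←essential
  m6: -0110,0-110,001-0
  m9: -1001,0-001,010-1
  m11: 01-11,010-1
  m14: 0-110,0111-
  m15: -1111,01-11,0111-
  m22: -0110,1011-
  m23: 1-111,1011-
  m25: -1001,11-01
  m29: 11-01,111-1,1110-
  m31: -1111,1-111,111-1
Essential: 0-001, 001-0

YES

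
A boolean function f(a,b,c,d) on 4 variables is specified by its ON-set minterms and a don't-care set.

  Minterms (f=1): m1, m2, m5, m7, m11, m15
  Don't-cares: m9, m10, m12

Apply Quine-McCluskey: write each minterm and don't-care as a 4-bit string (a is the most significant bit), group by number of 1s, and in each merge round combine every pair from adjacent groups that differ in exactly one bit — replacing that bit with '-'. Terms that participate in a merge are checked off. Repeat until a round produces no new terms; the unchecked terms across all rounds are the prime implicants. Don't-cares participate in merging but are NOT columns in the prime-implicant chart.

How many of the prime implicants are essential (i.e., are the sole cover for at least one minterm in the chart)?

1

[col 0] 0001*, 0010*, 0101*, 0111*, 1001*, 1010*, 1011*, 1100, 1111*
[col 1] -001, -010, -111, 0-01, 01-1, 1-11, 10-1, 101-
Prime implicants: -001, -010, -111, 0-01, 01-1, 1-11, 10-1, 101-, 1100
PI chart (minterm → PIs covering it):
  1 | -001,0-01
  2 | -010  (sole → essential)
  5 | 0-01,01-1
  7 | -111,01-1
  11 | 1-11,10-1,101-
  15 | -111,1-11
Essential prime implicants: -010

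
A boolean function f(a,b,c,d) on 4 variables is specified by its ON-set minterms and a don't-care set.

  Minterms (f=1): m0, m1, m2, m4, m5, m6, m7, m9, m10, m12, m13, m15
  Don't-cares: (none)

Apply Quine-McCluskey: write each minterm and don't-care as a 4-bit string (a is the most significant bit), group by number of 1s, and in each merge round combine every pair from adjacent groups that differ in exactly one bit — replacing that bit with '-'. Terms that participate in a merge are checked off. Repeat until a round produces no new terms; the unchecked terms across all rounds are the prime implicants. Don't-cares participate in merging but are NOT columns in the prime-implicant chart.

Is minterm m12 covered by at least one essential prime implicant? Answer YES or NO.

YES

Round 0: 0000✓ 0001✓ 0010✓ 0100✓ 0101✓ 0110✓ 0111✓ 1001✓ 1010✓ 1100✓ 1101✓ 1111✓
Round 1: -001✓ -010 -100✓ -101✓ -111✓ 0-00✓ 0-01✓ 0-10✓ 00-0✓ 000-✓ 01-0✓ 01-1✓ 010-✓ 011-✓ 1-01✓ 11-1✓ 110-✓
Round 2: --01 -1-1 -10- 0--0 0-0- 01--
PIs = {--01, -010, -1-1, -10-, 0--0, 0-0-, 01--}
Coverage chart:
  m0: 0--0,0-0-
  m1: --01,0-0-
  m2: -010,0--0
  m4: -10-,0--0,0-0-,01--
  m5: --01,-1-1,-10-,0-0-,01--
  m6: 0--0,01--
  m7: -1-1,01--
  m9: --01 ←essential
  m10: -010 ←essential
  m12: -10- ←essential
  m13: --01,-1-1,-10-
  m15: -1-1 ←essential
Essential: --01, -010, -1-1, -10-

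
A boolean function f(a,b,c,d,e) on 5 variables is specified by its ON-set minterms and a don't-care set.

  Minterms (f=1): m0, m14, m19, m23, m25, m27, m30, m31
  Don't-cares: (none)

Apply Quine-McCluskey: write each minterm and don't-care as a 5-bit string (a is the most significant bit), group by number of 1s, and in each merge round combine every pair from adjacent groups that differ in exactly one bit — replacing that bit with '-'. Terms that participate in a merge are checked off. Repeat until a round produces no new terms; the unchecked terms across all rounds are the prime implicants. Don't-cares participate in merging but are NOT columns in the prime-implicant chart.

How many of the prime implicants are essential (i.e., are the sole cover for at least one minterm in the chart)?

Round 0: 00000 01110✓ 10011✓ 10111✓ 11001✓ 11011✓ 11110✓ 11111✓
Round 1: -1110 1-011✓ 1-111✓ 10-11✓ 11-11✓ 110-1 1111-
Round 2: 1--11
PIs = {-1110, 00000, 1--11, 110-1, 1111-}
Coverage chart:
  m0: 00000 ←essential
  m14: -1110 ←essential
  m19: 1--11 ←essential
  m23: 1--11 ←essential
  m25: 110-1 ←essential
  m27: 1--11,110-1
  m30: -1110,1111-
  m31: 1--11,1111-
Essential: -1110, 00000, 1--11, 110-1

4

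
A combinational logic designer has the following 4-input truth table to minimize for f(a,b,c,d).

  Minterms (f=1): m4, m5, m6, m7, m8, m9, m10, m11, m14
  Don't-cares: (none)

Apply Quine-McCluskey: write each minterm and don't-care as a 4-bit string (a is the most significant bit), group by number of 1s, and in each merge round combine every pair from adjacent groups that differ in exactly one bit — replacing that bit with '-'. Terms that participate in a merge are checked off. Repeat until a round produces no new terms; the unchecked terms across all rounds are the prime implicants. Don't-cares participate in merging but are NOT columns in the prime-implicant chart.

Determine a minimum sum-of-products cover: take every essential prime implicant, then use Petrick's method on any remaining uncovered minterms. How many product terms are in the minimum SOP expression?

size-2^0 implicants → 0100(✓)  0101(✓)  0110(✓)  0111(✓)  1000(✓)  1001(✓)  1010(✓)  1011(✓)  1110(✓)
size-2^1 implicants → -110  01-0(✓)  01-1(✓)  010-(✓)  011-(✓)  1-10  10-0(✓)  10-1(✓)  100-(✓)  101-(✓)
size-2^2 implicants → 01--  10--
Unchecked terms (primes): -110, 01--, 1-10, 10--
Minterm coverage:
  m4 ⊆ 01-- [E]
  m5 ⊆ 01-- [E]
  m6 ⊆ -110,01--
  m7 ⊆ 01-- [E]
  m8 ⊆ 10-- [E]
  m9 ⊆ 10-- [E]
  m10 ⊆ 1-10,10--
  m11 ⊆ 10-- [E]
  m14 ⊆ -110,1-10
E = {01--, 10--}
Petrick residual → -110
Cover = bcd' + a'b + ab'  |cover|=3

3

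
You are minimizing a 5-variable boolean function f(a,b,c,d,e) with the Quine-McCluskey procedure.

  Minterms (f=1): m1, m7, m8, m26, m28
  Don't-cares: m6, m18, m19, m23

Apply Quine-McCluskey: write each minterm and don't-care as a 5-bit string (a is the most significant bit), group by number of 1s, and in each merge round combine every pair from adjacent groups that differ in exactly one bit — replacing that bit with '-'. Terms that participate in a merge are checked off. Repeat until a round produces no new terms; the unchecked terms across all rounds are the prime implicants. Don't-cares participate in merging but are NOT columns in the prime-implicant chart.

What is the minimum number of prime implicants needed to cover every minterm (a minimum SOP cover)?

[col 0] 00001, 00110*, 00111*, 01000, 10010*, 10011*, 10111*, 11010*, 11100
[col 1] -0111, 0011-, 1-010, 10-11, 1001-
Prime implicants: -0111, 00001, 0011-, 01000, 1-010, 10-11, 1001-, 11100
PI chart (minterm → PIs covering it):
  1 | 00001  (sole → essential)
  7 | -0111,0011-
  8 | 01000  (sole → essential)
  26 | 1-010  (sole → essential)
  28 | 11100  (sole → essential)
Essential prime implicants: 00001, 01000, 1-010, 11100
Petrick residual → -0111
Minimum SOP uses 5 PIs: b'cde + a'b'c'd'e + a'bc'd'e' + ac'de' + abcd'e'

5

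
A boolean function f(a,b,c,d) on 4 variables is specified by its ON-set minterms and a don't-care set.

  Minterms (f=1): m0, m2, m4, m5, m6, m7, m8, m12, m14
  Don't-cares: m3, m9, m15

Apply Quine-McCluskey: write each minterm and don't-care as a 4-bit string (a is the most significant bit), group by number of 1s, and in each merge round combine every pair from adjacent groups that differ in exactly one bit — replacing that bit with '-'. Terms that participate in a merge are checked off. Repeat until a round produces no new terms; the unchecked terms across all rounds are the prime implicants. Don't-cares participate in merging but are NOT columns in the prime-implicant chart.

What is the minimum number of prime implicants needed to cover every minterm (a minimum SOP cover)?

4

[col 0] 0000*, 0010*, 0011*, 0100*, 0101*, 0110*, 0111*, 1000*, 1001*, 1100*, 1110*, 1111*
[col 1] -000*, -100*, -110*, -111*, 0-00*, 0-10*, 0-11*, 00-0*, 001-*, 01-0*, 01-1*, 010-*, 011-*, 1-00*, 100-, 11-0*, 111-*
[col 2] --00, -1-0, -11-, 0--0, 0-1-, 01--
Prime implicants: --00, -1-0, -11-, 0--0, 0-1-, 01--, 100-
PI chart (minterm → PIs covering it):
  0 | --00,0--0
  2 | 0--0,0-1-
  4 | --00,-1-0,0--0,01--
  5 | 01--  (sole → essential)
  6 | -1-0,-11-,0--0,0-1-,01--
  7 | -11-,0-1-,01--
  8 | --00,100-
  12 | --00,-1-0
  14 | -1-0,-11-
Essential prime implicants: 01--
Petrick residual → --00, -1-0, 0--0
Minimum SOP uses 4 PIs: c'd' + bd' + a'd' + a'b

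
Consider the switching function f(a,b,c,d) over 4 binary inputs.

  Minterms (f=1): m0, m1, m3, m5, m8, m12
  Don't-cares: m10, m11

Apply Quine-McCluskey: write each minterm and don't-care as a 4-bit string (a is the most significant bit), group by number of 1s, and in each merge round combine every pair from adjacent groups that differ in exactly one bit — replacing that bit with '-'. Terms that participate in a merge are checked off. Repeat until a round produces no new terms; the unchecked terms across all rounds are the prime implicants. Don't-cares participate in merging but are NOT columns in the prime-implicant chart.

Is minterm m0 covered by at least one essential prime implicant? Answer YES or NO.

NO

size-2^0 implicants → 0000(✓)  0001(✓)  0011(✓)  0101(✓)  1000(✓)  1010(✓)  1011(✓)  1100(✓)
size-2^1 implicants → -000  -011  0-01  00-1  000-  1-00  10-0  101-
Unchecked terms (primes): -000, -011, 0-01, 00-1, 000-, 1-00, 10-0, 101-
Minterm coverage:
  m0 ⊆ -000,000-
  m1 ⊆ 0-01,00-1,000-
  m3 ⊆ -011,00-1
  m5 ⊆ 0-01 [E]
  m8 ⊆ -000,1-00,10-0
  m12 ⊆ 1-00 [E]
E = {0-01, 1-00}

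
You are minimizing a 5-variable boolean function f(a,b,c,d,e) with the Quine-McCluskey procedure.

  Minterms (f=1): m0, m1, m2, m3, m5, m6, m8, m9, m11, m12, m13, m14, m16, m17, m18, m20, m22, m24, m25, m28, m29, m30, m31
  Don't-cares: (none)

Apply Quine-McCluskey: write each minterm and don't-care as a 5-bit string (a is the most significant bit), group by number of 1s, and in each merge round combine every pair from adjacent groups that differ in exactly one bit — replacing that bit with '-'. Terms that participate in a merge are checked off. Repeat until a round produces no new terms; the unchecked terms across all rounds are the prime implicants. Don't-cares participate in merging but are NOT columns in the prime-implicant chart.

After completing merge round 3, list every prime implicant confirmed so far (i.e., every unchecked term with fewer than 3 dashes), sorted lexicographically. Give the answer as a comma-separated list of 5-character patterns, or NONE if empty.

[col 0] 00000*, 00001*, 00010*, 00011*, 00101*, 00110*, 01000*, 01001*, 01011*, 01100*, 01101*, 01110*, 10000*, 10001*, 10010*, 10100*, 10110*, 11000*, 11001*, 11100*, 11101*, 11110*, 11111*
[col 1] -0000*, -0001*, -0010*, -0110*, -1000*, -1001*, -1100*, -1101*, -1110*, 0-000*, 0-001*, 0-011*, 0-101*, 0-110*, 00-01*, 00-10*, 000-0*, 000-1*, 0000-*, 0001-*, 01-00*, 01-01*, 010-1*, 0100-*, 011-0*, 0110-*, 1-000*, 1-001*, 1-100*, 1-110*, 10-00*, 10-10*, 100-0*, 1000-*, 101-0*, 11-00*, 11-01*, 1100-*, 111-0*, 111-1*, 1110-*, 1111-*
[col 2] --000*, --001*, --110, -0-10, -00-0, -000-*, -1-00*, -1-01*, -100-*, -11-0, -110-*, 0--01, 0-0-1, 0-00-*, 000--, 01-0-*, 1--00, 1-00-*, 1-1-0, 10--0, 11-0-*, 111--
[col 3] --00-, -1-0-
Prime implicants: --00-, --110, -0-10, -00-0, -1-0-, -11-0, 0--01, 0-0-1, 000--, 1--00, 1-1-0, 10--0, 111--

--110, -0-10, -00-0, -11-0, 0--01, 0-0-1, 000--, 1--00, 1-1-0, 10--0, 111--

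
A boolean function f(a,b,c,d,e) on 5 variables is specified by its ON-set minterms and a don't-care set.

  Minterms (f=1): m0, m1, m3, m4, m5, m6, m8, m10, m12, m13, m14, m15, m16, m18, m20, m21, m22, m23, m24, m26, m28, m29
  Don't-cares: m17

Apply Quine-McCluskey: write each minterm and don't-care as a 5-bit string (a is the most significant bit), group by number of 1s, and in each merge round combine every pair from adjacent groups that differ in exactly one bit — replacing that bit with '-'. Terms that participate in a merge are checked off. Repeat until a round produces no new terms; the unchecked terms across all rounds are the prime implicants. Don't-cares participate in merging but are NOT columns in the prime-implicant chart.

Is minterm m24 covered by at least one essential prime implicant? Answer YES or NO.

NO

Round 0: 00000✓ 00001✓ 00011✓ 00100✓ 00101✓ 00110✓ 01000✓ 01010✓ 01100✓ 01101✓ 01110✓ 01111✓ 10000✓ 10001✓ 10010✓ 10100✓ 10101✓ 10110✓ 10111✓ 11000✓ 11010✓ 11100✓ 11101✓
Round 1: -0000✓ -0001✓ -0100✓ -0101✓ -0110✓ -1000✓ -1010✓ -1100✓ -1101✓ 0-000✓ 0-100✓ 0-101✓ 0-110✓ 00-00✓ 00-01✓ 000-1 0000-✓ 001-0✓ 0010-✓ 01-00✓ 01-10✓ 010-0✓ 011-0✓ 011-1✓ 0110-✓ 0111-✓ 1-000✓ 1-010✓ 1-100✓ 1-101✓ 10-00✓ 10-01✓ 10-10✓ 100-0✓ 1000-✓ 101-0✓ 101-1✓ 1010-✓ 1011-✓ 11-00✓ 110-0✓ 1110-✓
Round 2: --000✓ --100✓ --101✓ -0-00✓ -0-01✓ -000-✓ -01-0 -010-✓ -1-00✓ -10-0 -110-✓ 0--00✓ 0-1-0 0-10-✓ 00-0-✓ 01--0 011-- 1--00✓ 1-0-0 1-10-✓ 10--0 10-0-✓ 101--
Round 3: ---00 --10- -0-0-
PIs = {---00, --10-, -0-0-, -01-0, -10-0, 0-1-0, 000-1, 01--0, 011--, 1-0-0, 10--0, 101--}
Coverage chart:
  m0: ---00,-0-0-
  m1: -0-0-,000-1
  m3: 000-1 ←essential
  m4: ---00,--10-,-0-0-,-01-0,0-1-0
  m5: --10-,-0-0-
  m6: -01-0,0-1-0
  m8: ---00,-10-0,01--0
  m10: -10-0,01--0
  m12: ---00,--10-,0-1-0,01--0,011--
  m13: --10-,011--
  m14: 0-1-0,01--0,011--
  m15: 011-- ←essential
  m16: ---00,-0-0-,1-0-0,10--0
  m18: 1-0-0,10--0
  m20: ---00,--10-,-0-0-,-01-0,10--0,101--
  m21: --10-,-0-0-,101--
  m22: -01-0,10--0,101--
  m23: 101-- ←essential
  m24: ---00,-10-0,1-0-0
  m26: -10-0,1-0-0
  m28: ---00,--10-
  m29: --10- ←essential
Essential: --10-, 000-1, 011--, 101--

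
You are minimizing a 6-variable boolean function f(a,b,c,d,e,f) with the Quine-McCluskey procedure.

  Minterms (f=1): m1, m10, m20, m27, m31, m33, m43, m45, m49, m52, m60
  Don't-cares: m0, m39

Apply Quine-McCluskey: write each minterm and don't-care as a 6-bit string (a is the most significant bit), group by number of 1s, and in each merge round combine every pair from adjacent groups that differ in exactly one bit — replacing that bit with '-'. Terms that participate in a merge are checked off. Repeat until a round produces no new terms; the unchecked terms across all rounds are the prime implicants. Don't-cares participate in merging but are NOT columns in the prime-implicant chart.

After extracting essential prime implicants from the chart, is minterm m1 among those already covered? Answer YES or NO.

Round 0: 000000✓ 000001✓ 001010 010100✓ 011011✓ 011111✓ 100001✓ 100111 101011 101101 110001✓ 110100✓ 111100✓
Round 1: -00001 -10100 00000- 011-11 1-0001 11-100
PIs = {-00001, -10100, 00000-, 001010, 011-11, 1-0001, 100111, 101011, 101101, 11-100}
Coverage chart:
  m1: -00001,00000-
  m10: 001010 ←essential
  m20: -10100 ←essential
  m27: 011-11 ←essential
  m31: 011-11 ←essential
  m33: -00001,1-0001
  m43: 101011 ←essential
  m45: 101101 ←essential
  m49: 1-0001 ←essential
  m52: -10100,11-100
  m60: 11-100 ←essential
Essential: -10100, 001010, 011-11, 1-0001, 101011, 101101, 11-100

NO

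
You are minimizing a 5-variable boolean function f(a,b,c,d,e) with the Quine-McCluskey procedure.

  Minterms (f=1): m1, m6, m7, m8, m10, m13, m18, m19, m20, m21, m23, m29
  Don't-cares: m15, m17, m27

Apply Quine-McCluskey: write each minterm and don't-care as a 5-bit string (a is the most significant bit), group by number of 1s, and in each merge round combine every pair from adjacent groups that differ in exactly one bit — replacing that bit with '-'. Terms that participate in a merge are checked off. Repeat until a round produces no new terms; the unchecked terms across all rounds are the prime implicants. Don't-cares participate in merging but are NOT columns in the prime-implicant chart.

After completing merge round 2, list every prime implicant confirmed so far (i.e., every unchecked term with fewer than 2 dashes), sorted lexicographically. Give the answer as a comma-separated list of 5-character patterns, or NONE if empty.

size-2^0 implicants → 00001(✓)  00110(✓)  00111(✓)  01000(✓)  01010(✓)  01101(✓)  01111(✓)  10001(✓)  10010(✓)  10011(✓)  10100(✓)  10101(✓)  10111(✓)  11011(✓)  11101(✓)
size-2^1 implicants → -0001  -0111  -1101  0-111  0011-  010-0  011-1  1-011  1-101  10-01(✓)  10-11(✓)  100-1(✓)  1001-  101-1(✓)  1010-
size-2^2 implicants → 10--1
Unchecked terms (primes): -0001, -0111, -1101, 0-111, 0011-, 010-0, 011-1, 1-011, 1-101, 10--1, 1001-, 1010-

-0001, -0111, -1101, 0-111, 0011-, 010-0, 011-1, 1-011, 1-101, 1001-, 1010-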